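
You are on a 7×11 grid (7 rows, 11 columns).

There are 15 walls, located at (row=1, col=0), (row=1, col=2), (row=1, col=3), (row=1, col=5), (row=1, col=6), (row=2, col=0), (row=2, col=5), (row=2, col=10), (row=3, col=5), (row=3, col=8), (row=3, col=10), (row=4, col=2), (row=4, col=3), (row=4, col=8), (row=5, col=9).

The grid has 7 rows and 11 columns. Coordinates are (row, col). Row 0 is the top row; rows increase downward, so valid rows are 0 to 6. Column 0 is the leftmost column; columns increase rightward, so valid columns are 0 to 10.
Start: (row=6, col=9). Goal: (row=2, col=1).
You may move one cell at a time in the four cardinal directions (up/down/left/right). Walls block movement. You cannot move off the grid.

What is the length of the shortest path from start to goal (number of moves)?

Answer: Shortest path length: 12

Derivation:
BFS from (row=6, col=9) until reaching (row=2, col=1):
  Distance 0: (row=6, col=9)
  Distance 1: (row=6, col=8), (row=6, col=10)
  Distance 2: (row=5, col=8), (row=5, col=10), (row=6, col=7)
  Distance 3: (row=4, col=10), (row=5, col=7), (row=6, col=6)
  Distance 4: (row=4, col=7), (row=4, col=9), (row=5, col=6), (row=6, col=5)
  Distance 5: (row=3, col=7), (row=3, col=9), (row=4, col=6), (row=5, col=5), (row=6, col=4)
  Distance 6: (row=2, col=7), (row=2, col=9), (row=3, col=6), (row=4, col=5), (row=5, col=4), (row=6, col=3)
  Distance 7: (row=1, col=7), (row=1, col=9), (row=2, col=6), (row=2, col=8), (row=4, col=4), (row=5, col=3), (row=6, col=2)
  Distance 8: (row=0, col=7), (row=0, col=9), (row=1, col=8), (row=1, col=10), (row=3, col=4), (row=5, col=2), (row=6, col=1)
  Distance 9: (row=0, col=6), (row=0, col=8), (row=0, col=10), (row=2, col=4), (row=3, col=3), (row=5, col=1), (row=6, col=0)
  Distance 10: (row=0, col=5), (row=1, col=4), (row=2, col=3), (row=3, col=2), (row=4, col=1), (row=5, col=0)
  Distance 11: (row=0, col=4), (row=2, col=2), (row=3, col=1), (row=4, col=0)
  Distance 12: (row=0, col=3), (row=2, col=1), (row=3, col=0)  <- goal reached here
One shortest path (12 moves): (row=6, col=9) -> (row=6, col=8) -> (row=6, col=7) -> (row=6, col=6) -> (row=6, col=5) -> (row=6, col=4) -> (row=6, col=3) -> (row=6, col=2) -> (row=6, col=1) -> (row=5, col=1) -> (row=4, col=1) -> (row=3, col=1) -> (row=2, col=1)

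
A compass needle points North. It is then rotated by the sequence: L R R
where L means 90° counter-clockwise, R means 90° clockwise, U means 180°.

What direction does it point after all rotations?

Answer: Final heading: East

Derivation:
Start: North
  L (left (90° counter-clockwise)) -> West
  R (right (90° clockwise)) -> North
  R (right (90° clockwise)) -> East
Final: East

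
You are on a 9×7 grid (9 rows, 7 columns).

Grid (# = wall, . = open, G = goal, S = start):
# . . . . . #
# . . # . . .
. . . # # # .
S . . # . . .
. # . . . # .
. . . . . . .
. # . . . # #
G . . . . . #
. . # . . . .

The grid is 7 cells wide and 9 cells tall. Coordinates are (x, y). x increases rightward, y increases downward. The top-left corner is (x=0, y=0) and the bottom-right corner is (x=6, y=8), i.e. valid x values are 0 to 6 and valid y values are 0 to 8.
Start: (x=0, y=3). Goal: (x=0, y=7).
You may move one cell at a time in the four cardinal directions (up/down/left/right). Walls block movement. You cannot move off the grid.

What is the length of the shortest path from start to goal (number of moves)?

Answer: Shortest path length: 4

Derivation:
BFS from (x=0, y=3) until reaching (x=0, y=7):
  Distance 0: (x=0, y=3)
  Distance 1: (x=0, y=2), (x=1, y=3), (x=0, y=4)
  Distance 2: (x=1, y=2), (x=2, y=3), (x=0, y=5)
  Distance 3: (x=1, y=1), (x=2, y=2), (x=2, y=4), (x=1, y=5), (x=0, y=6)
  Distance 4: (x=1, y=0), (x=2, y=1), (x=3, y=4), (x=2, y=5), (x=0, y=7)  <- goal reached here
One shortest path (4 moves): (x=0, y=3) -> (x=0, y=4) -> (x=0, y=5) -> (x=0, y=6) -> (x=0, y=7)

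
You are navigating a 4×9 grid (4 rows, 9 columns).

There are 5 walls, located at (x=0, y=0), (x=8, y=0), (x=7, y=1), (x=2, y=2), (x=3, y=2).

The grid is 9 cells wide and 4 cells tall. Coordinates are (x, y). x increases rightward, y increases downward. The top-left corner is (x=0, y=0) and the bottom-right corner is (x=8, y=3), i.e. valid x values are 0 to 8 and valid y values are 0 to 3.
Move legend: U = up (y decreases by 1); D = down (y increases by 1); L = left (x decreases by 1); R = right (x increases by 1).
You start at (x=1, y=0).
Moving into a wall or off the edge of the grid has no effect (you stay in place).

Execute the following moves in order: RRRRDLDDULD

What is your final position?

Answer: Final position: (x=4, y=3)

Derivation:
Start: (x=1, y=0)
  R (right): (x=1, y=0) -> (x=2, y=0)
  R (right): (x=2, y=0) -> (x=3, y=0)
  R (right): (x=3, y=0) -> (x=4, y=0)
  R (right): (x=4, y=0) -> (x=5, y=0)
  D (down): (x=5, y=0) -> (x=5, y=1)
  L (left): (x=5, y=1) -> (x=4, y=1)
  D (down): (x=4, y=1) -> (x=4, y=2)
  D (down): (x=4, y=2) -> (x=4, y=3)
  U (up): (x=4, y=3) -> (x=4, y=2)
  L (left): blocked, stay at (x=4, y=2)
  D (down): (x=4, y=2) -> (x=4, y=3)
Final: (x=4, y=3)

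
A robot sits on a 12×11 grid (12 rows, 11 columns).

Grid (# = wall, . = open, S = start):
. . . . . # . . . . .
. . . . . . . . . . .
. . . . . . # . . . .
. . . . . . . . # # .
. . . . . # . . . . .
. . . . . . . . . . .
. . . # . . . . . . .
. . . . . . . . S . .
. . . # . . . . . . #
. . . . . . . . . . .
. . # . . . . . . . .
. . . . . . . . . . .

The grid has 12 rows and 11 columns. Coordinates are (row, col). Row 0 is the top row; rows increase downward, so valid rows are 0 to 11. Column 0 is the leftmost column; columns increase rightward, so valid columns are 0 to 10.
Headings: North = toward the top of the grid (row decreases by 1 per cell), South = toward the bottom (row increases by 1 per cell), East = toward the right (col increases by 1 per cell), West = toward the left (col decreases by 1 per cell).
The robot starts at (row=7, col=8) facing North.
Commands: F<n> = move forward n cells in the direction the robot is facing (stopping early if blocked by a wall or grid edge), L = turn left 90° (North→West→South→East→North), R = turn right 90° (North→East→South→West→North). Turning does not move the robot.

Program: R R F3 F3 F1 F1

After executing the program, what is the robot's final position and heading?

Start: (row=7, col=8), facing North
  R: turn right, now facing East
  R: turn right, now facing South
  F3: move forward 3, now at (row=10, col=8)
  F3: move forward 1/3 (blocked), now at (row=11, col=8)
  F1: move forward 0/1 (blocked), now at (row=11, col=8)
  F1: move forward 0/1 (blocked), now at (row=11, col=8)
Final: (row=11, col=8), facing South

Answer: Final position: (row=11, col=8), facing South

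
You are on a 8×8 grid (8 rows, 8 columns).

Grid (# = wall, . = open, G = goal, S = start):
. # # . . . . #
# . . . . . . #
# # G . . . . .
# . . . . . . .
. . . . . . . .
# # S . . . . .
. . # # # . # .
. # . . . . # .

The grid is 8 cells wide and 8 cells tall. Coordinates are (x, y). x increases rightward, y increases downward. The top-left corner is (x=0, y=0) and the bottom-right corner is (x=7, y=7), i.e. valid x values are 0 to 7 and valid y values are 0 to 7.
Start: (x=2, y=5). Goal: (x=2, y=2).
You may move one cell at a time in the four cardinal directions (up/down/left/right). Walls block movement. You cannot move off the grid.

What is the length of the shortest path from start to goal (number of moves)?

BFS from (x=2, y=5) until reaching (x=2, y=2):
  Distance 0: (x=2, y=5)
  Distance 1: (x=2, y=4), (x=3, y=5)
  Distance 2: (x=2, y=3), (x=1, y=4), (x=3, y=4), (x=4, y=5)
  Distance 3: (x=2, y=2), (x=1, y=3), (x=3, y=3), (x=0, y=4), (x=4, y=4), (x=5, y=5)  <- goal reached here
One shortest path (3 moves): (x=2, y=5) -> (x=2, y=4) -> (x=2, y=3) -> (x=2, y=2)

Answer: Shortest path length: 3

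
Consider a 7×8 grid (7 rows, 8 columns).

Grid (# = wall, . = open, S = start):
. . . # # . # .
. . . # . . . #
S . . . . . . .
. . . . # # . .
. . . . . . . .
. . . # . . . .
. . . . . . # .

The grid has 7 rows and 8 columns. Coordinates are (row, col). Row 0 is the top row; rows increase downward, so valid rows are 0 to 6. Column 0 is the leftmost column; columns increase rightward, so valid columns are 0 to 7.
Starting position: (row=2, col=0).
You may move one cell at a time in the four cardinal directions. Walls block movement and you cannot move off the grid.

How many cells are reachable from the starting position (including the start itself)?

Answer: Reachable cells: 46

Derivation:
BFS flood-fill from (row=2, col=0):
  Distance 0: (row=2, col=0)
  Distance 1: (row=1, col=0), (row=2, col=1), (row=3, col=0)
  Distance 2: (row=0, col=0), (row=1, col=1), (row=2, col=2), (row=3, col=1), (row=4, col=0)
  Distance 3: (row=0, col=1), (row=1, col=2), (row=2, col=3), (row=3, col=2), (row=4, col=1), (row=5, col=0)
  Distance 4: (row=0, col=2), (row=2, col=4), (row=3, col=3), (row=4, col=2), (row=5, col=1), (row=6, col=0)
  Distance 5: (row=1, col=4), (row=2, col=5), (row=4, col=3), (row=5, col=2), (row=6, col=1)
  Distance 6: (row=1, col=5), (row=2, col=6), (row=4, col=4), (row=6, col=2)
  Distance 7: (row=0, col=5), (row=1, col=6), (row=2, col=7), (row=3, col=6), (row=4, col=5), (row=5, col=4), (row=6, col=3)
  Distance 8: (row=3, col=7), (row=4, col=6), (row=5, col=5), (row=6, col=4)
  Distance 9: (row=4, col=7), (row=5, col=6), (row=6, col=5)
  Distance 10: (row=5, col=7)
  Distance 11: (row=6, col=7)
Total reachable: 46 (grid has 47 open cells total)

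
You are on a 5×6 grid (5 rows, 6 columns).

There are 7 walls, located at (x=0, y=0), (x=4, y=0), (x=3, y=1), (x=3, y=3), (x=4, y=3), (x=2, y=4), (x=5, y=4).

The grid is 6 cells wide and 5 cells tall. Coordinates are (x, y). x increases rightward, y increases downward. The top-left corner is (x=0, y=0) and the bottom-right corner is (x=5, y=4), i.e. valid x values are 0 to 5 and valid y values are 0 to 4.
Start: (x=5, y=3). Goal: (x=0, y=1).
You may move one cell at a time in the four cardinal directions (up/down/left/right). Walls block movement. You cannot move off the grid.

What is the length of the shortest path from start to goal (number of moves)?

Answer: Shortest path length: 7

Derivation:
BFS from (x=5, y=3) until reaching (x=0, y=1):
  Distance 0: (x=5, y=3)
  Distance 1: (x=5, y=2)
  Distance 2: (x=5, y=1), (x=4, y=2)
  Distance 3: (x=5, y=0), (x=4, y=1), (x=3, y=2)
  Distance 4: (x=2, y=2)
  Distance 5: (x=2, y=1), (x=1, y=2), (x=2, y=3)
  Distance 6: (x=2, y=0), (x=1, y=1), (x=0, y=2), (x=1, y=3)
  Distance 7: (x=1, y=0), (x=3, y=0), (x=0, y=1), (x=0, y=3), (x=1, y=4)  <- goal reached here
One shortest path (7 moves): (x=5, y=3) -> (x=5, y=2) -> (x=4, y=2) -> (x=3, y=2) -> (x=2, y=2) -> (x=1, y=2) -> (x=0, y=2) -> (x=0, y=1)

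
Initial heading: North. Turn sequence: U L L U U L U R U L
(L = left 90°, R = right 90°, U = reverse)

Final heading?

Answer: Final heading: West

Derivation:
Start: North
  U (U-turn (180°)) -> South
  L (left (90° counter-clockwise)) -> East
  L (left (90° counter-clockwise)) -> North
  U (U-turn (180°)) -> South
  U (U-turn (180°)) -> North
  L (left (90° counter-clockwise)) -> West
  U (U-turn (180°)) -> East
  R (right (90° clockwise)) -> South
  U (U-turn (180°)) -> North
  L (left (90° counter-clockwise)) -> West
Final: West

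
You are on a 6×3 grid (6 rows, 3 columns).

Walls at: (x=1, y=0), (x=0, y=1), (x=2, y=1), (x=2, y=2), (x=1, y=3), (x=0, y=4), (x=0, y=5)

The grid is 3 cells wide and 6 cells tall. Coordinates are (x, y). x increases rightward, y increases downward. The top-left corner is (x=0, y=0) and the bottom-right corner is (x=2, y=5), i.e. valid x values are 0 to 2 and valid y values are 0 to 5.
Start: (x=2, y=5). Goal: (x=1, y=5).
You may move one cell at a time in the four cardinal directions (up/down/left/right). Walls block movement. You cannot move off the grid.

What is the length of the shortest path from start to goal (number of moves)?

BFS from (x=2, y=5) until reaching (x=1, y=5):
  Distance 0: (x=2, y=5)
  Distance 1: (x=2, y=4), (x=1, y=5)  <- goal reached here
One shortest path (1 moves): (x=2, y=5) -> (x=1, y=5)

Answer: Shortest path length: 1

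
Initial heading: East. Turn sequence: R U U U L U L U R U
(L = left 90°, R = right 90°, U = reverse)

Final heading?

Answer: Final heading: East

Derivation:
Start: East
  R (right (90° clockwise)) -> South
  U (U-turn (180°)) -> North
  U (U-turn (180°)) -> South
  U (U-turn (180°)) -> North
  L (left (90° counter-clockwise)) -> West
  U (U-turn (180°)) -> East
  L (left (90° counter-clockwise)) -> North
  U (U-turn (180°)) -> South
  R (right (90° clockwise)) -> West
  U (U-turn (180°)) -> East
Final: East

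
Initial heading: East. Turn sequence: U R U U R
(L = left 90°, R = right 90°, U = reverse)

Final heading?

Answer: Final heading: East

Derivation:
Start: East
  U (U-turn (180°)) -> West
  R (right (90° clockwise)) -> North
  U (U-turn (180°)) -> South
  U (U-turn (180°)) -> North
  R (right (90° clockwise)) -> East
Final: East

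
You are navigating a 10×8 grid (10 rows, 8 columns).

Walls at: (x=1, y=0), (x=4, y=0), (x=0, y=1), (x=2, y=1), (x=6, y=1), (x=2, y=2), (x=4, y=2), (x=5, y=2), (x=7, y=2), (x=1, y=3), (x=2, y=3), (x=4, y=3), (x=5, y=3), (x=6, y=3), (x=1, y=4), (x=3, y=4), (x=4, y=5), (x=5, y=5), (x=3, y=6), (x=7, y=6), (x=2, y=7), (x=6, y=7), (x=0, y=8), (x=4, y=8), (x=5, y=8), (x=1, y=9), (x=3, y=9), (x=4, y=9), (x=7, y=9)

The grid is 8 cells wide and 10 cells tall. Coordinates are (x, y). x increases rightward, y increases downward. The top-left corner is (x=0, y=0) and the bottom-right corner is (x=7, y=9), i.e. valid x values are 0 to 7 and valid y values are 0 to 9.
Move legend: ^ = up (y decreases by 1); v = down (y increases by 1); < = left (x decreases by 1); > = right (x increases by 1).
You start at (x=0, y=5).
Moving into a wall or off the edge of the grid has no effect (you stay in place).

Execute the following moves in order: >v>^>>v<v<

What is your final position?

Start: (x=0, y=5)
  > (right): (x=0, y=5) -> (x=1, y=5)
  v (down): (x=1, y=5) -> (x=1, y=6)
  > (right): (x=1, y=6) -> (x=2, y=6)
  ^ (up): (x=2, y=6) -> (x=2, y=5)
  > (right): (x=2, y=5) -> (x=3, y=5)
  > (right): blocked, stay at (x=3, y=5)
  v (down): blocked, stay at (x=3, y=5)
  < (left): (x=3, y=5) -> (x=2, y=5)
  v (down): (x=2, y=5) -> (x=2, y=6)
  < (left): (x=2, y=6) -> (x=1, y=6)
Final: (x=1, y=6)

Answer: Final position: (x=1, y=6)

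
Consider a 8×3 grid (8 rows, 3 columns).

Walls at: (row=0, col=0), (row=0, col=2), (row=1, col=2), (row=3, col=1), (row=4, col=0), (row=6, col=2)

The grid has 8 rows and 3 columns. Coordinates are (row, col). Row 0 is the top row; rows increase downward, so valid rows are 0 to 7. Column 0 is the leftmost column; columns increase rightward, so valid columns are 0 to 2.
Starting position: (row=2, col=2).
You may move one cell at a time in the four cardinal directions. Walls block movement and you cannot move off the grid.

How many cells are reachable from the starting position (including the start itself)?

BFS flood-fill from (row=2, col=2):
  Distance 0: (row=2, col=2)
  Distance 1: (row=2, col=1), (row=3, col=2)
  Distance 2: (row=1, col=1), (row=2, col=0), (row=4, col=2)
  Distance 3: (row=0, col=1), (row=1, col=0), (row=3, col=0), (row=4, col=1), (row=5, col=2)
  Distance 4: (row=5, col=1)
  Distance 5: (row=5, col=0), (row=6, col=1)
  Distance 6: (row=6, col=0), (row=7, col=1)
  Distance 7: (row=7, col=0), (row=7, col=2)
Total reachable: 18 (grid has 18 open cells total)

Answer: Reachable cells: 18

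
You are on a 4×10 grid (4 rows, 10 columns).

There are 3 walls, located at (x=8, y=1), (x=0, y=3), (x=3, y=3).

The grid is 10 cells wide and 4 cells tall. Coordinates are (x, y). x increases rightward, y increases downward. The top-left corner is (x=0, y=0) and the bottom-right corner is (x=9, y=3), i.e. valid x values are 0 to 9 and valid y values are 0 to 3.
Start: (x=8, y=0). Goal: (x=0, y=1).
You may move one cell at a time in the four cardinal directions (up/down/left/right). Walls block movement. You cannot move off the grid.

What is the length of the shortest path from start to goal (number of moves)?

Answer: Shortest path length: 9

Derivation:
BFS from (x=8, y=0) until reaching (x=0, y=1):
  Distance 0: (x=8, y=0)
  Distance 1: (x=7, y=0), (x=9, y=0)
  Distance 2: (x=6, y=0), (x=7, y=1), (x=9, y=1)
  Distance 3: (x=5, y=0), (x=6, y=1), (x=7, y=2), (x=9, y=2)
  Distance 4: (x=4, y=0), (x=5, y=1), (x=6, y=2), (x=8, y=2), (x=7, y=3), (x=9, y=3)
  Distance 5: (x=3, y=0), (x=4, y=1), (x=5, y=2), (x=6, y=3), (x=8, y=3)
  Distance 6: (x=2, y=0), (x=3, y=1), (x=4, y=2), (x=5, y=3)
  Distance 7: (x=1, y=0), (x=2, y=1), (x=3, y=2), (x=4, y=3)
  Distance 8: (x=0, y=0), (x=1, y=1), (x=2, y=2)
  Distance 9: (x=0, y=1), (x=1, y=2), (x=2, y=3)  <- goal reached here
One shortest path (9 moves): (x=8, y=0) -> (x=7, y=0) -> (x=6, y=0) -> (x=5, y=0) -> (x=4, y=0) -> (x=3, y=0) -> (x=2, y=0) -> (x=1, y=0) -> (x=0, y=0) -> (x=0, y=1)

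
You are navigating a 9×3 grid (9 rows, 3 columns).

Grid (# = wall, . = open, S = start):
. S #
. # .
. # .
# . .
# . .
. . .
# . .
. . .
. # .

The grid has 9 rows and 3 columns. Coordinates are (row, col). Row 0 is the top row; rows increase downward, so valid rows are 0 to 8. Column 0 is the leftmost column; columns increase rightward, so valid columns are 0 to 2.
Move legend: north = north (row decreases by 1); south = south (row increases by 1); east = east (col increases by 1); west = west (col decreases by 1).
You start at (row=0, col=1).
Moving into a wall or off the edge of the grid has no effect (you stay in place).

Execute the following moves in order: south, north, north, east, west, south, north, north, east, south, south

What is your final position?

Answer: Final position: (row=0, col=1)

Derivation:
Start: (row=0, col=1)
  south (south): blocked, stay at (row=0, col=1)
  north (north): blocked, stay at (row=0, col=1)
  north (north): blocked, stay at (row=0, col=1)
  east (east): blocked, stay at (row=0, col=1)
  west (west): (row=0, col=1) -> (row=0, col=0)
  south (south): (row=0, col=0) -> (row=1, col=0)
  north (north): (row=1, col=0) -> (row=0, col=0)
  north (north): blocked, stay at (row=0, col=0)
  east (east): (row=0, col=0) -> (row=0, col=1)
  south (south): blocked, stay at (row=0, col=1)
  south (south): blocked, stay at (row=0, col=1)
Final: (row=0, col=1)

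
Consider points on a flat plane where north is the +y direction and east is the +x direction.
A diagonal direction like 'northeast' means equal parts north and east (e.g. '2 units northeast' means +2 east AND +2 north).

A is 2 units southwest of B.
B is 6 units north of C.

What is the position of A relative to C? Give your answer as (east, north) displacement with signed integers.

Place C at the origin (east=0, north=0).
  B is 6 units north of C: delta (east=+0, north=+6); B at (east=0, north=6).
  A is 2 units southwest of B: delta (east=-2, north=-2); A at (east=-2, north=4).
Therefore A relative to C: (east=-2, north=4).

Answer: A is at (east=-2, north=4) relative to C.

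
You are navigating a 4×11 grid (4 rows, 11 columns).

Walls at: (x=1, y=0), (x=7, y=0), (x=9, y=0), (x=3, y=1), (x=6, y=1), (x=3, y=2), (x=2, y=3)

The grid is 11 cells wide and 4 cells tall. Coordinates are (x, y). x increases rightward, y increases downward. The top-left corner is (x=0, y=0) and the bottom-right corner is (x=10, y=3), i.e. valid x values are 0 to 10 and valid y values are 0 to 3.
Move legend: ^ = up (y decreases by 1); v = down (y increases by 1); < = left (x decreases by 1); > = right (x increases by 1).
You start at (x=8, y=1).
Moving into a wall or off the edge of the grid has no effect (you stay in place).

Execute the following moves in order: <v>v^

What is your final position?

Start: (x=8, y=1)
  < (left): (x=8, y=1) -> (x=7, y=1)
  v (down): (x=7, y=1) -> (x=7, y=2)
  > (right): (x=7, y=2) -> (x=8, y=2)
  v (down): (x=8, y=2) -> (x=8, y=3)
  ^ (up): (x=8, y=3) -> (x=8, y=2)
Final: (x=8, y=2)

Answer: Final position: (x=8, y=2)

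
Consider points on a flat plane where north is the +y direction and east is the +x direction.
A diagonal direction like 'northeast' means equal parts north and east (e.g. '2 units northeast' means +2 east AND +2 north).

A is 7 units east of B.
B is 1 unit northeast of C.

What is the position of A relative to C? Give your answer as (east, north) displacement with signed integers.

Place C at the origin (east=0, north=0).
  B is 1 unit northeast of C: delta (east=+1, north=+1); B at (east=1, north=1).
  A is 7 units east of B: delta (east=+7, north=+0); A at (east=8, north=1).
Therefore A relative to C: (east=8, north=1).

Answer: A is at (east=8, north=1) relative to C.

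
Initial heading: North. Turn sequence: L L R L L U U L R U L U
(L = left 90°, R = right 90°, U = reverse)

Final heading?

Answer: Final heading: North

Derivation:
Start: North
  L (left (90° counter-clockwise)) -> West
  L (left (90° counter-clockwise)) -> South
  R (right (90° clockwise)) -> West
  L (left (90° counter-clockwise)) -> South
  L (left (90° counter-clockwise)) -> East
  U (U-turn (180°)) -> West
  U (U-turn (180°)) -> East
  L (left (90° counter-clockwise)) -> North
  R (right (90° clockwise)) -> East
  U (U-turn (180°)) -> West
  L (left (90° counter-clockwise)) -> South
  U (U-turn (180°)) -> North
Final: North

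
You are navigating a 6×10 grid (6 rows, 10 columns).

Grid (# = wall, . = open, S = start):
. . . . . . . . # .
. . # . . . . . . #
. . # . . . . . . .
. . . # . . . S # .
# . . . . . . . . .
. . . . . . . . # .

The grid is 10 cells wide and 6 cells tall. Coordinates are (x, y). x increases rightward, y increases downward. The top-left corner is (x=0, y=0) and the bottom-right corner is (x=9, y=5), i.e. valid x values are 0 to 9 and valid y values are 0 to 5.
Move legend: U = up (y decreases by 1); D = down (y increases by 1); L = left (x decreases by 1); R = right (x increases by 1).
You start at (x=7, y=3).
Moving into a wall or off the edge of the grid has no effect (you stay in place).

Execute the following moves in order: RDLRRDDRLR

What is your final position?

Answer: Final position: (x=9, y=4)

Derivation:
Start: (x=7, y=3)
  R (right): blocked, stay at (x=7, y=3)
  D (down): (x=7, y=3) -> (x=7, y=4)
  L (left): (x=7, y=4) -> (x=6, y=4)
  R (right): (x=6, y=4) -> (x=7, y=4)
  R (right): (x=7, y=4) -> (x=8, y=4)
  D (down): blocked, stay at (x=8, y=4)
  D (down): blocked, stay at (x=8, y=4)
  R (right): (x=8, y=4) -> (x=9, y=4)
  L (left): (x=9, y=4) -> (x=8, y=4)
  R (right): (x=8, y=4) -> (x=9, y=4)
Final: (x=9, y=4)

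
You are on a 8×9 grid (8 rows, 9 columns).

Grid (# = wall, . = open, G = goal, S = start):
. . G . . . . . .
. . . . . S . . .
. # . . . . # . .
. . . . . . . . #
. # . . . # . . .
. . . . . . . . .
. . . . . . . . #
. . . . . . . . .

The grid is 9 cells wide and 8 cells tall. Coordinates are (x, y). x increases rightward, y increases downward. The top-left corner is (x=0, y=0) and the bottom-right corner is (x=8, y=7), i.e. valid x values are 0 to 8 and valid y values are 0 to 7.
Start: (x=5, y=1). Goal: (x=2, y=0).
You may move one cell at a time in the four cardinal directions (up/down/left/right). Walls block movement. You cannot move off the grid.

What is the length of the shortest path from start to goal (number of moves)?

BFS from (x=5, y=1) until reaching (x=2, y=0):
  Distance 0: (x=5, y=1)
  Distance 1: (x=5, y=0), (x=4, y=1), (x=6, y=1), (x=5, y=2)
  Distance 2: (x=4, y=0), (x=6, y=0), (x=3, y=1), (x=7, y=1), (x=4, y=2), (x=5, y=3)
  Distance 3: (x=3, y=0), (x=7, y=0), (x=2, y=1), (x=8, y=1), (x=3, y=2), (x=7, y=2), (x=4, y=3), (x=6, y=3)
  Distance 4: (x=2, y=0), (x=8, y=0), (x=1, y=1), (x=2, y=2), (x=8, y=2), (x=3, y=3), (x=7, y=3), (x=4, y=4), (x=6, y=4)  <- goal reached here
One shortest path (4 moves): (x=5, y=1) -> (x=4, y=1) -> (x=3, y=1) -> (x=2, y=1) -> (x=2, y=0)

Answer: Shortest path length: 4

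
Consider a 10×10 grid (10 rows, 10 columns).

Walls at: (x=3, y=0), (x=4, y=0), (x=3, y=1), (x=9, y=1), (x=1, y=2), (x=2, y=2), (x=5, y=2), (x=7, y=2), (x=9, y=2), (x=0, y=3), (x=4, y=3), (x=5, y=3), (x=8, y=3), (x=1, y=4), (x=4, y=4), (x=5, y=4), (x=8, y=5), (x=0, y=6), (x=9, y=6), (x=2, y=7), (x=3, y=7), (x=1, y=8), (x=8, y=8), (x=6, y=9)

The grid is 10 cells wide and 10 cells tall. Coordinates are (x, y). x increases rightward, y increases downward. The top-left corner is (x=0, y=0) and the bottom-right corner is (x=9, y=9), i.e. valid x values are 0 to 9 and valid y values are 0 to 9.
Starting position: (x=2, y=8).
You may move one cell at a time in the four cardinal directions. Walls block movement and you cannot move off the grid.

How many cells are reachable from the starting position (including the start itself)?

Answer: Reachable cells: 69

Derivation:
BFS flood-fill from (x=2, y=8):
  Distance 0: (x=2, y=8)
  Distance 1: (x=3, y=8), (x=2, y=9)
  Distance 2: (x=4, y=8), (x=1, y=9), (x=3, y=9)
  Distance 3: (x=4, y=7), (x=5, y=8), (x=0, y=9), (x=4, y=9)
  Distance 4: (x=4, y=6), (x=5, y=7), (x=0, y=8), (x=6, y=8), (x=5, y=9)
  Distance 5: (x=4, y=5), (x=3, y=6), (x=5, y=6), (x=0, y=7), (x=6, y=7), (x=7, y=8)
  Distance 6: (x=3, y=5), (x=5, y=5), (x=2, y=6), (x=6, y=6), (x=1, y=7), (x=7, y=7), (x=7, y=9)
  Distance 7: (x=3, y=4), (x=2, y=5), (x=6, y=5), (x=1, y=6), (x=7, y=6), (x=8, y=7), (x=8, y=9)
  Distance 8: (x=3, y=3), (x=2, y=4), (x=6, y=4), (x=1, y=5), (x=7, y=5), (x=8, y=6), (x=9, y=7), (x=9, y=9)
  Distance 9: (x=3, y=2), (x=2, y=3), (x=6, y=3), (x=7, y=4), (x=0, y=5), (x=9, y=8)
  Distance 10: (x=4, y=2), (x=6, y=2), (x=1, y=3), (x=7, y=3), (x=0, y=4), (x=8, y=4)
  Distance 11: (x=4, y=1), (x=6, y=1), (x=9, y=4)
  Distance 12: (x=6, y=0), (x=5, y=1), (x=7, y=1), (x=9, y=3), (x=9, y=5)
  Distance 13: (x=5, y=0), (x=7, y=0), (x=8, y=1)
  Distance 14: (x=8, y=0), (x=8, y=2)
  Distance 15: (x=9, y=0)
Total reachable: 69 (grid has 76 open cells total)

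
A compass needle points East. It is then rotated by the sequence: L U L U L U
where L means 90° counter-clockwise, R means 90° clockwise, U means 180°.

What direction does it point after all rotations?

Answer: Final heading: North

Derivation:
Start: East
  L (left (90° counter-clockwise)) -> North
  U (U-turn (180°)) -> South
  L (left (90° counter-clockwise)) -> East
  U (U-turn (180°)) -> West
  L (left (90° counter-clockwise)) -> South
  U (U-turn (180°)) -> North
Final: North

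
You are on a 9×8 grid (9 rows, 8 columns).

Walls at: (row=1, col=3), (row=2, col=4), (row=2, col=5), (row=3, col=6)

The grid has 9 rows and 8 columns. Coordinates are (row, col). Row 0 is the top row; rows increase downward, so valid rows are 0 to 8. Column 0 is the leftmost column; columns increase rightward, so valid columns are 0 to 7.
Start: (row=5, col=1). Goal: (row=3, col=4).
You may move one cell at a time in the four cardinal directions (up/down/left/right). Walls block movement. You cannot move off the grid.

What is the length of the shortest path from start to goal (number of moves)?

BFS from (row=5, col=1) until reaching (row=3, col=4):
  Distance 0: (row=5, col=1)
  Distance 1: (row=4, col=1), (row=5, col=0), (row=5, col=2), (row=6, col=1)
  Distance 2: (row=3, col=1), (row=4, col=0), (row=4, col=2), (row=5, col=3), (row=6, col=0), (row=6, col=2), (row=7, col=1)
  Distance 3: (row=2, col=1), (row=3, col=0), (row=3, col=2), (row=4, col=3), (row=5, col=4), (row=6, col=3), (row=7, col=0), (row=7, col=2), (row=8, col=1)
  Distance 4: (row=1, col=1), (row=2, col=0), (row=2, col=2), (row=3, col=3), (row=4, col=4), (row=5, col=5), (row=6, col=4), (row=7, col=3), (row=8, col=0), (row=8, col=2)
  Distance 5: (row=0, col=1), (row=1, col=0), (row=1, col=2), (row=2, col=3), (row=3, col=4), (row=4, col=5), (row=5, col=6), (row=6, col=5), (row=7, col=4), (row=8, col=3)  <- goal reached here
One shortest path (5 moves): (row=5, col=1) -> (row=5, col=2) -> (row=5, col=3) -> (row=5, col=4) -> (row=4, col=4) -> (row=3, col=4)

Answer: Shortest path length: 5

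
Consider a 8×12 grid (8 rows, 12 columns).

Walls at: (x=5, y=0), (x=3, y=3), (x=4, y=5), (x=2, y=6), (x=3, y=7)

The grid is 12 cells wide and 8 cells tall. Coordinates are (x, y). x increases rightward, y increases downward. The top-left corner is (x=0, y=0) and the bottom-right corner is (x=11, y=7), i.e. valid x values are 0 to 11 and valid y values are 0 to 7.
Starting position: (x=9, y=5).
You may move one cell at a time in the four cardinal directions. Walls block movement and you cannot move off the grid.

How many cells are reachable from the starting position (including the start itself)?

Answer: Reachable cells: 91

Derivation:
BFS flood-fill from (x=9, y=5):
  Distance 0: (x=9, y=5)
  Distance 1: (x=9, y=4), (x=8, y=5), (x=10, y=5), (x=9, y=6)
  Distance 2: (x=9, y=3), (x=8, y=4), (x=10, y=4), (x=7, y=5), (x=11, y=5), (x=8, y=6), (x=10, y=6), (x=9, y=7)
  Distance 3: (x=9, y=2), (x=8, y=3), (x=10, y=3), (x=7, y=4), (x=11, y=4), (x=6, y=5), (x=7, y=6), (x=11, y=6), (x=8, y=7), (x=10, y=7)
  Distance 4: (x=9, y=1), (x=8, y=2), (x=10, y=2), (x=7, y=3), (x=11, y=3), (x=6, y=4), (x=5, y=5), (x=6, y=6), (x=7, y=7), (x=11, y=7)
  Distance 5: (x=9, y=0), (x=8, y=1), (x=10, y=1), (x=7, y=2), (x=11, y=2), (x=6, y=3), (x=5, y=4), (x=5, y=6), (x=6, y=7)
  Distance 6: (x=8, y=0), (x=10, y=0), (x=7, y=1), (x=11, y=1), (x=6, y=2), (x=5, y=3), (x=4, y=4), (x=4, y=6), (x=5, y=7)
  Distance 7: (x=7, y=0), (x=11, y=0), (x=6, y=1), (x=5, y=2), (x=4, y=3), (x=3, y=4), (x=3, y=6), (x=4, y=7)
  Distance 8: (x=6, y=0), (x=5, y=1), (x=4, y=2), (x=2, y=4), (x=3, y=5)
  Distance 9: (x=4, y=1), (x=3, y=2), (x=2, y=3), (x=1, y=4), (x=2, y=5)
  Distance 10: (x=4, y=0), (x=3, y=1), (x=2, y=2), (x=1, y=3), (x=0, y=4), (x=1, y=5)
  Distance 11: (x=3, y=0), (x=2, y=1), (x=1, y=2), (x=0, y=3), (x=0, y=5), (x=1, y=6)
  Distance 12: (x=2, y=0), (x=1, y=1), (x=0, y=2), (x=0, y=6), (x=1, y=7)
  Distance 13: (x=1, y=0), (x=0, y=1), (x=0, y=7), (x=2, y=7)
  Distance 14: (x=0, y=0)
Total reachable: 91 (grid has 91 open cells total)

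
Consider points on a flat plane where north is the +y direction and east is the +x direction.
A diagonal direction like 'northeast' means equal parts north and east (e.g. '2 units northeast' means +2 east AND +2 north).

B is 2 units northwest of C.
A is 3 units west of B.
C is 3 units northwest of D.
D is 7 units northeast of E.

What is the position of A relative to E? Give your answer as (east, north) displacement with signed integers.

Answer: A is at (east=-1, north=12) relative to E.

Derivation:
Place E at the origin (east=0, north=0).
  D is 7 units northeast of E: delta (east=+7, north=+7); D at (east=7, north=7).
  C is 3 units northwest of D: delta (east=-3, north=+3); C at (east=4, north=10).
  B is 2 units northwest of C: delta (east=-2, north=+2); B at (east=2, north=12).
  A is 3 units west of B: delta (east=-3, north=+0); A at (east=-1, north=12).
Therefore A relative to E: (east=-1, north=12).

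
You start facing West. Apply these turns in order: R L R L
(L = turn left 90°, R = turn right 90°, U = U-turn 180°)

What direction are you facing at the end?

Start: West
  R (right (90° clockwise)) -> North
  L (left (90° counter-clockwise)) -> West
  R (right (90° clockwise)) -> North
  L (left (90° counter-clockwise)) -> West
Final: West

Answer: Final heading: West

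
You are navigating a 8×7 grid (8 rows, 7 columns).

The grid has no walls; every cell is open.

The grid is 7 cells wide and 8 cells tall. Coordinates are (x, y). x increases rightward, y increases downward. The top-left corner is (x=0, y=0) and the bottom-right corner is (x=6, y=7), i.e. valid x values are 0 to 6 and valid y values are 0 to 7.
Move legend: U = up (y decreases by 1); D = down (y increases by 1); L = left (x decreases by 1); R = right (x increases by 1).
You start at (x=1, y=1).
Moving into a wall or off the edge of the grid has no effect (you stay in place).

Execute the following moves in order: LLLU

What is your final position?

Start: (x=1, y=1)
  L (left): (x=1, y=1) -> (x=0, y=1)
  L (left): blocked, stay at (x=0, y=1)
  L (left): blocked, stay at (x=0, y=1)
  U (up): (x=0, y=1) -> (x=0, y=0)
Final: (x=0, y=0)

Answer: Final position: (x=0, y=0)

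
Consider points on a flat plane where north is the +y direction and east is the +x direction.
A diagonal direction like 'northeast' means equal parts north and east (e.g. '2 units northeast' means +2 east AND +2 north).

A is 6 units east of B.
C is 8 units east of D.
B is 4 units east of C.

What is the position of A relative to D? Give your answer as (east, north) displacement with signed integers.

Place D at the origin (east=0, north=0).
  C is 8 units east of D: delta (east=+8, north=+0); C at (east=8, north=0).
  B is 4 units east of C: delta (east=+4, north=+0); B at (east=12, north=0).
  A is 6 units east of B: delta (east=+6, north=+0); A at (east=18, north=0).
Therefore A relative to D: (east=18, north=0).

Answer: A is at (east=18, north=0) relative to D.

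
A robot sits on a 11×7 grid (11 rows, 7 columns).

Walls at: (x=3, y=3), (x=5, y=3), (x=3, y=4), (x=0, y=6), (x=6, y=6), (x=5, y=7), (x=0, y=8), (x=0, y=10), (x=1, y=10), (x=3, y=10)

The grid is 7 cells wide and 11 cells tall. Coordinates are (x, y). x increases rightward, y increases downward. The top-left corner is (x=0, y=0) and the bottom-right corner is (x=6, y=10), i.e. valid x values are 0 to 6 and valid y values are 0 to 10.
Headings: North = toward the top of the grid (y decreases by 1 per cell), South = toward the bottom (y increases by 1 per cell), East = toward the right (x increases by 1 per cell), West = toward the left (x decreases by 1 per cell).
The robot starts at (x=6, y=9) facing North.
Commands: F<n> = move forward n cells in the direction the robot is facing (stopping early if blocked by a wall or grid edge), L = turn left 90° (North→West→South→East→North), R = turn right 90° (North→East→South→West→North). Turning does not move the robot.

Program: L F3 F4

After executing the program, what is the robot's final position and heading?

Answer: Final position: (x=0, y=9), facing West

Derivation:
Start: (x=6, y=9), facing North
  L: turn left, now facing West
  F3: move forward 3, now at (x=3, y=9)
  F4: move forward 3/4 (blocked), now at (x=0, y=9)
Final: (x=0, y=9), facing West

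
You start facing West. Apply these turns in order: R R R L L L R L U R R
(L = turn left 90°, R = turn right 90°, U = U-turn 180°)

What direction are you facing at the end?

Start: West
  R (right (90° clockwise)) -> North
  R (right (90° clockwise)) -> East
  R (right (90° clockwise)) -> South
  L (left (90° counter-clockwise)) -> East
  L (left (90° counter-clockwise)) -> North
  L (left (90° counter-clockwise)) -> West
  R (right (90° clockwise)) -> North
  L (left (90° counter-clockwise)) -> West
  U (U-turn (180°)) -> East
  R (right (90° clockwise)) -> South
  R (right (90° clockwise)) -> West
Final: West

Answer: Final heading: West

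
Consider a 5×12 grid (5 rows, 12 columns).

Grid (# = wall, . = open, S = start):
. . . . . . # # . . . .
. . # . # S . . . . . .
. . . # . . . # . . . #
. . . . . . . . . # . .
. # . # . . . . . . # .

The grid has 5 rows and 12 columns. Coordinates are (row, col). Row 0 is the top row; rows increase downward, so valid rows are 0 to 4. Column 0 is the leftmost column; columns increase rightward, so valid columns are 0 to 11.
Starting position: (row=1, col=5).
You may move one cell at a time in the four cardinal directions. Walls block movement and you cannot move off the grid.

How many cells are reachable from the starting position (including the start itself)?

BFS flood-fill from (row=1, col=5):
  Distance 0: (row=1, col=5)
  Distance 1: (row=0, col=5), (row=1, col=6), (row=2, col=5)
  Distance 2: (row=0, col=4), (row=1, col=7), (row=2, col=4), (row=2, col=6), (row=3, col=5)
  Distance 3: (row=0, col=3), (row=1, col=8), (row=3, col=4), (row=3, col=6), (row=4, col=5)
  Distance 4: (row=0, col=2), (row=0, col=8), (row=1, col=3), (row=1, col=9), (row=2, col=8), (row=3, col=3), (row=3, col=7), (row=4, col=4), (row=4, col=6)
  Distance 5: (row=0, col=1), (row=0, col=9), (row=1, col=10), (row=2, col=9), (row=3, col=2), (row=3, col=8), (row=4, col=7)
  Distance 6: (row=0, col=0), (row=0, col=10), (row=1, col=1), (row=1, col=11), (row=2, col=2), (row=2, col=10), (row=3, col=1), (row=4, col=2), (row=4, col=8)
  Distance 7: (row=0, col=11), (row=1, col=0), (row=2, col=1), (row=3, col=0), (row=3, col=10), (row=4, col=9)
  Distance 8: (row=2, col=0), (row=3, col=11), (row=4, col=0)
  Distance 9: (row=4, col=11)
Total reachable: 49 (grid has 49 open cells total)

Answer: Reachable cells: 49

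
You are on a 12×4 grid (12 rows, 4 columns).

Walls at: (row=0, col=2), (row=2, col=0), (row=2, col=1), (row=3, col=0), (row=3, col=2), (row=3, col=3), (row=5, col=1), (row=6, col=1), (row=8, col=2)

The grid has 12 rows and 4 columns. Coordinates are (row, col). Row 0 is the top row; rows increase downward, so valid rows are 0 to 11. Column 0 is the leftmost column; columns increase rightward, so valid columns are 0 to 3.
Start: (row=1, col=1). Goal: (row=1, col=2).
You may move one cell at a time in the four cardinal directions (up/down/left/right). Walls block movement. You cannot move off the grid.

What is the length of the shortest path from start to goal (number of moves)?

BFS from (row=1, col=1) until reaching (row=1, col=2):
  Distance 0: (row=1, col=1)
  Distance 1: (row=0, col=1), (row=1, col=0), (row=1, col=2)  <- goal reached here
One shortest path (1 moves): (row=1, col=1) -> (row=1, col=2)

Answer: Shortest path length: 1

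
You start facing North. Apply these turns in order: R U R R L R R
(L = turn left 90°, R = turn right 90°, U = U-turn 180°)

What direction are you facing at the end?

Start: North
  R (right (90° clockwise)) -> East
  U (U-turn (180°)) -> West
  R (right (90° clockwise)) -> North
  R (right (90° clockwise)) -> East
  L (left (90° counter-clockwise)) -> North
  R (right (90° clockwise)) -> East
  R (right (90° clockwise)) -> South
Final: South

Answer: Final heading: South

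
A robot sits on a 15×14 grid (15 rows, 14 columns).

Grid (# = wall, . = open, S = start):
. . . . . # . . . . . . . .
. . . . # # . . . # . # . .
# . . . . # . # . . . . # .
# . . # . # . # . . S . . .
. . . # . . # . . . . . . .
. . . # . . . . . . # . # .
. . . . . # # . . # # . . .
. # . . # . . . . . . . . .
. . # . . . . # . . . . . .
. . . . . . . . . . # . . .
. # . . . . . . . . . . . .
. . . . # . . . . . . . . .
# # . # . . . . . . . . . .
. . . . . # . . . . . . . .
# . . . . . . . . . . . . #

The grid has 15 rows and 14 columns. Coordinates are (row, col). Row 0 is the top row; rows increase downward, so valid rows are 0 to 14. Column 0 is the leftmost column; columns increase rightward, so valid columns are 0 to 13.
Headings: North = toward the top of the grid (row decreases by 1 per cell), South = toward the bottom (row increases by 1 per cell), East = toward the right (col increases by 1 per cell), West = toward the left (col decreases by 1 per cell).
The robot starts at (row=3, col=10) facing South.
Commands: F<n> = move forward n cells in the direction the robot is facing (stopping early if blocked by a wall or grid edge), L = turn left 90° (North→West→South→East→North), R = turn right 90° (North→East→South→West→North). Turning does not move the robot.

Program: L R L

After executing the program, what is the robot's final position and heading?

Start: (row=3, col=10), facing South
  L: turn left, now facing East
  R: turn right, now facing South
  L: turn left, now facing East
Final: (row=3, col=10), facing East

Answer: Final position: (row=3, col=10), facing East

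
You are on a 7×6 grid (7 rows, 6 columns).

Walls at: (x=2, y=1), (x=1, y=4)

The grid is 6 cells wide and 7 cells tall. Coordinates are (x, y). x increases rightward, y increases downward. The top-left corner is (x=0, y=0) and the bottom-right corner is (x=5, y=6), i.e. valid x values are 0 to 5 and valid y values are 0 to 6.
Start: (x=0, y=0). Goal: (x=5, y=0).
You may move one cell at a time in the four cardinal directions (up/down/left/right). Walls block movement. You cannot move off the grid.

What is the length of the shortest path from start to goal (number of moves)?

BFS from (x=0, y=0) until reaching (x=5, y=0):
  Distance 0: (x=0, y=0)
  Distance 1: (x=1, y=0), (x=0, y=1)
  Distance 2: (x=2, y=0), (x=1, y=1), (x=0, y=2)
  Distance 3: (x=3, y=0), (x=1, y=2), (x=0, y=3)
  Distance 4: (x=4, y=0), (x=3, y=1), (x=2, y=2), (x=1, y=3), (x=0, y=4)
  Distance 5: (x=5, y=0), (x=4, y=1), (x=3, y=2), (x=2, y=3), (x=0, y=5)  <- goal reached here
One shortest path (5 moves): (x=0, y=0) -> (x=1, y=0) -> (x=2, y=0) -> (x=3, y=0) -> (x=4, y=0) -> (x=5, y=0)

Answer: Shortest path length: 5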